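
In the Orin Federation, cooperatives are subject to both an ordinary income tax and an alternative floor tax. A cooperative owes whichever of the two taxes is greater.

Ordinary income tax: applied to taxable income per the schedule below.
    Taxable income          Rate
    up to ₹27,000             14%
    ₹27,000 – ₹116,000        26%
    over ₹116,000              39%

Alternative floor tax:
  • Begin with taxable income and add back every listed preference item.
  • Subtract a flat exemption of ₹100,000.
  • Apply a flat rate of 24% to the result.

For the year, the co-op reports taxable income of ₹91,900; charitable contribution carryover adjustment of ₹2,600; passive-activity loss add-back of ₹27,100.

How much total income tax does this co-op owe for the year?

Alternative floor tax:
  Adjusted income: ₹91,900 + ₹2,600 + ₹27,100 = ₹121,600
  Less exemption ₹100,000 → base ₹21,600
  ₹21,600 × 24% = ₹5,184

Ordinary income tax:
  ₹27,000 × 14% = ₹3,780
  ₹64,900 × 26% = ₹16,874
  → ₹20,654

₹20,654 > ₹5,184, so the ordinary income tax governs.

₹20,654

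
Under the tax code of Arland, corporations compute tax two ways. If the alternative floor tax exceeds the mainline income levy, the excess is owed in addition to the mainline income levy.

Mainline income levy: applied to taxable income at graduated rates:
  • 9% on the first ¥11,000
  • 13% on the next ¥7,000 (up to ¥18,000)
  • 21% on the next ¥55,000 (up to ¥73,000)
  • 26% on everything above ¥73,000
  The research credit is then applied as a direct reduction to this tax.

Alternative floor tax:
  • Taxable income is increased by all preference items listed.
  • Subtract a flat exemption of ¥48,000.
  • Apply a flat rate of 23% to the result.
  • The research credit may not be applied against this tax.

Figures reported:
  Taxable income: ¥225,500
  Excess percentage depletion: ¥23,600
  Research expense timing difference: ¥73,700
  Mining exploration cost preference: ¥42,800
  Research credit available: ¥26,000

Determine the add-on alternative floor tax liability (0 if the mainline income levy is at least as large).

Alternative floor tax:
  Adjusted income: ¥225,500 + ¥23,600 + ¥73,700 + ¥42,800 = ¥365,600
  Less exemption ¥48,000 → base ¥317,600
  ¥317,600 × 23% = ¥73,048

Mainline income levy:
  ¥11,000 × 9% = ¥990
  ¥7,000 × 13% = ¥910
  ¥55,000 × 21% = ¥11,550
  ¥152,500 × 26% = ¥39,650
  → ¥53,100
  Less research credit ¥26,000 → ¥27,100

Excess of alternative floor tax over mainline income levy: ¥73,048 − ¥27,100 = ¥45,948.

¥45,948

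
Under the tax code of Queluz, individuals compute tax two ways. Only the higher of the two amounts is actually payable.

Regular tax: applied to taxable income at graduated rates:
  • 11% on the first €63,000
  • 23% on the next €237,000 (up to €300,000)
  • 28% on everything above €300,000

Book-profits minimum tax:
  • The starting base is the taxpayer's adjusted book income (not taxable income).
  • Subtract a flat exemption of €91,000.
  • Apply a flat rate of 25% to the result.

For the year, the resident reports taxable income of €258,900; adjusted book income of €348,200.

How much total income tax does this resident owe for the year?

Regular tax:
  €63,000 × 11% = €6,930
  €195,900 × 23% = €45,057
  → €51,987

Book-profits minimum tax:
  Base (adjusted book income): €348,200
  Less exemption €91,000 → base €257,200
  €257,200 × 25% = €64,300

€64,300 > €51,987, so the book-profits minimum tax is the binding amount.

€64,300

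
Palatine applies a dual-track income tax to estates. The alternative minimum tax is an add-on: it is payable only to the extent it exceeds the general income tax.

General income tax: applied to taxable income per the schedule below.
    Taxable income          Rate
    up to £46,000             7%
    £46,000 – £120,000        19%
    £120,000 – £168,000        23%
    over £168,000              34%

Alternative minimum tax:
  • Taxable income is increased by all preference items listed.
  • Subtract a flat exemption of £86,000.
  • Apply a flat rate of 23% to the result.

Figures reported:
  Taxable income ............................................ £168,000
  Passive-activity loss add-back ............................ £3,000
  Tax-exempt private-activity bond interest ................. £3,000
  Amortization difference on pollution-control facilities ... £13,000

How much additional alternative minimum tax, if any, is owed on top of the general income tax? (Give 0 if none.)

£0

Alternative minimum tax:
  Adjusted income: £168,000 + £3,000 + £3,000 + £13,000 = £187,000
  Less exemption £86,000 → base £101,000
  £101,000 × 23% = £23,230

General income tax:
  £46,000 × 7% = £3,220
  £74,000 × 19% = £14,060
  £48,000 × 23% = £11,040
  → £28,320

£23,230 ≤ £28,320, so no add-on is due.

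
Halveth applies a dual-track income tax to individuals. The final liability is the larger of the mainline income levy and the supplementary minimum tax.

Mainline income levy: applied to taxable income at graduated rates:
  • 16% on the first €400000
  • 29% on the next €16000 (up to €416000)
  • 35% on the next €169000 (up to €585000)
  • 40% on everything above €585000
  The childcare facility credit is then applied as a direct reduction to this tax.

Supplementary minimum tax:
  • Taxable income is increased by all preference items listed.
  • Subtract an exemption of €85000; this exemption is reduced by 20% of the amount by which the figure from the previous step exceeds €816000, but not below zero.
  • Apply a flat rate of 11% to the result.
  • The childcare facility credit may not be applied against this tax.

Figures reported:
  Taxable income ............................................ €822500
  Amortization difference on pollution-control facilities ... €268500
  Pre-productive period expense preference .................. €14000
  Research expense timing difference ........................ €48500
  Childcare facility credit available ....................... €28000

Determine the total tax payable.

€194790

Supplementary minimum tax:
  Adjusted income: €822500 + €268500 + €14000 + €48500 = €1153500
  Exemption: €85000 − 20% × (€1153500 − €816000) = €85000 − €67500 = €17500
  Base: €1153500 − €17500 = €1136000
  €1136000 × 11% = €124960

Mainline income levy:
  €400000 × 16% = €64000
  €16000 × 29% = €4640
  €169000 × 35% = €59150
  €237500 × 40% = €95000
  → €222790
  Less childcare facility credit €28000 → €194790

€194790 > €124960, so the mainline income levy governs.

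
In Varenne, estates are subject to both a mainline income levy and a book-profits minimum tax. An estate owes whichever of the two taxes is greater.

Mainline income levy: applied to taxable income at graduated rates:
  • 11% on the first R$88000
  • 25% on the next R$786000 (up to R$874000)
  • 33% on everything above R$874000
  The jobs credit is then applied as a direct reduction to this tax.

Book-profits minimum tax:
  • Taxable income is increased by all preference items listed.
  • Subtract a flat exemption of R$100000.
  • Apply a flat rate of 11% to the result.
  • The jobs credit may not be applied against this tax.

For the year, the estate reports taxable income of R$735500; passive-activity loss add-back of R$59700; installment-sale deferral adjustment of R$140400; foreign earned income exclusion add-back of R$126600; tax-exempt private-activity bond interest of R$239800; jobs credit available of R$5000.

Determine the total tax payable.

Mainline income levy:
  R$88000 × 11% = R$9680
  R$647500 × 25% = R$161875
  → R$171555
  Less jobs credit R$5000 → R$166555

Book-profits minimum tax:
  Adjusted income: R$735500 + R$59700 + R$140400 + R$126600 + R$239800 = R$1302000
  Less exemption R$100000 → base R$1202000
  R$1202000 × 11% = R$132220

R$166555 > R$132220, so the mainline income levy governs.

R$166555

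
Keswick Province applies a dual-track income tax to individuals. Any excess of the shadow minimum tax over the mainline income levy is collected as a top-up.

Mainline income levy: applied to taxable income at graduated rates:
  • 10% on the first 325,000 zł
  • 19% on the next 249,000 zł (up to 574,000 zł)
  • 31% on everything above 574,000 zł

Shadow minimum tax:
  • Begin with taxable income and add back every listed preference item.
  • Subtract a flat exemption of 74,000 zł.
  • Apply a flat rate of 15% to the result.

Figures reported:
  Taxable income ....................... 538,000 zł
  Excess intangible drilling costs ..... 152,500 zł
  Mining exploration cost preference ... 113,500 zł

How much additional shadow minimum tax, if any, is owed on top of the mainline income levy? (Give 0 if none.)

36,530 zł

Mainline income levy:
  325,000 zł × 10% = 32,500 zł
  213,000 zł × 19% = 40,470 zł
  → 72,970 zł

Shadow minimum tax:
  Adjusted income: 538,000 zł + 152,500 zł + 113,500 zł = 804,000 zł
  Less exemption 74,000 zł → base 730,000 zł
  730,000 zł × 15% = 109,500 zł

Excess of shadow minimum tax over mainline income levy: 109,500 zł − 72,970 zł = 36,530 zł.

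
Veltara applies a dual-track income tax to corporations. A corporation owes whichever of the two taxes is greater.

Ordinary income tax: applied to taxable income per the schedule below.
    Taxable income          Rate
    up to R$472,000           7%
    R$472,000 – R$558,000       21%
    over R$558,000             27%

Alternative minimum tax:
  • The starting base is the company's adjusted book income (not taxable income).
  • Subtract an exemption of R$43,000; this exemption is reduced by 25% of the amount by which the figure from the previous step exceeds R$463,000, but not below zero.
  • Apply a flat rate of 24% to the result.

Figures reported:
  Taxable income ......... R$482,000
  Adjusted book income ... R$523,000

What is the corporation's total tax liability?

R$118,800

Alternative minimum tax:
  Base (adjusted book income): R$523,000
  Exemption: R$43,000 − 25% × (R$523,000 − R$463,000) = R$43,000 − R$15,000 = R$28,000
  Base: R$523,000 − R$28,000 = R$495,000
  R$495,000 × 24% = R$118,800

Ordinary income tax:
  R$472,000 × 7% = R$33,040
  R$10,000 × 21% = R$2,100
  → R$35,140

R$118,800 > R$35,140, so the alternative minimum tax is the binding amount.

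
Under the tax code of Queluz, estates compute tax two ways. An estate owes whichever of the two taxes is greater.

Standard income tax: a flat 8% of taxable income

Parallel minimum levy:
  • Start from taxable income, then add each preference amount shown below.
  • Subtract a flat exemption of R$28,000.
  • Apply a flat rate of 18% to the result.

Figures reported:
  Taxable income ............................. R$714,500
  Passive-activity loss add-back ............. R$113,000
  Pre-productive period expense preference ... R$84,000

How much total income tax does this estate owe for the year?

Standard income tax:
  R$714,500 × 8% = R$57,160

Parallel minimum levy:
  Adjusted income: R$714,500 + R$113,000 + R$84,000 = R$911,500
  Less exemption R$28,000 → base R$883,500
  R$883,500 × 18% = R$159,030

R$159,030 > R$57,160, so the parallel minimum levy is the binding amount.

R$159,030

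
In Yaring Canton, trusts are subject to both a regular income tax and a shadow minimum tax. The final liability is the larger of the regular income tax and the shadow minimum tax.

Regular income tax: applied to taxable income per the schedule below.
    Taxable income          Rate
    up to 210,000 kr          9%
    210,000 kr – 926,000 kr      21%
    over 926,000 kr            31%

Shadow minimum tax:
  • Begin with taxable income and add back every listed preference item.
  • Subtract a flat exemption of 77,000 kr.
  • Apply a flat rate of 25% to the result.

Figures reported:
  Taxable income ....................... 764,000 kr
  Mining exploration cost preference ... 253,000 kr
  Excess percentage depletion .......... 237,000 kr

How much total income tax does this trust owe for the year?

Shadow minimum tax:
  Adjusted income: 764,000 kr + 253,000 kr + 237,000 kr = 1,254,000 kr
  Less exemption 77,000 kr → base 1,177,000 kr
  1,177,000 kr × 25% = 294,250 kr

Regular income tax:
  210,000 kr × 9% = 18,900 kr
  554,000 kr × 21% = 116,340 kr
  → 135,240 kr

294,250 kr > 135,240 kr, so the shadow minimum tax is the binding amount.

294,250 kr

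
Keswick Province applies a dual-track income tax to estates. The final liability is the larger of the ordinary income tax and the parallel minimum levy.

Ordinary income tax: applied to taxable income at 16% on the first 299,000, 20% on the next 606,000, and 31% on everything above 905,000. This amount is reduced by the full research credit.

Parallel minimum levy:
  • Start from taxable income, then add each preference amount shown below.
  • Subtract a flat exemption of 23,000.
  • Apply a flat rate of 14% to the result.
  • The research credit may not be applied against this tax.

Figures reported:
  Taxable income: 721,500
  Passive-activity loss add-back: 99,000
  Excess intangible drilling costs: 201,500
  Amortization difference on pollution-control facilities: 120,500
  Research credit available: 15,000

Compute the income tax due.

156,730

Ordinary income tax:
  299,000 × 16% = 47,840
  422,500 × 20% = 84,500
  → 132,340
  Less research credit 15,000 → 117,340

Parallel minimum levy:
  Adjusted income: 721,500 + 99,000 + 201,500 + 120,500 = 1,142,500
  Less exemption 23,000 → base 1,119,500
  1,119,500 × 14% = 156,730

156,730 > 117,340, so the parallel minimum levy is the binding amount.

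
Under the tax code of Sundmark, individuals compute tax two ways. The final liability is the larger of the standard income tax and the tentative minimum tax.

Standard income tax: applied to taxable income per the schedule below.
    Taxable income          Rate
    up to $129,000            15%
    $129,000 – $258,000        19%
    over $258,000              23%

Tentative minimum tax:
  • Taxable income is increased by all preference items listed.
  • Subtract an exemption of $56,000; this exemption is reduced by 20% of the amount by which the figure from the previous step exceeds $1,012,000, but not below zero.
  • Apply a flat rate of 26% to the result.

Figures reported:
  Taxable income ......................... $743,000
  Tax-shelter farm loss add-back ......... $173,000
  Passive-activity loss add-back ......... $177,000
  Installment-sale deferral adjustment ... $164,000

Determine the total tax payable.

Standard income tax:
  $129,000 × 15% = $19,350
  $129,000 × 19% = $24,510
  $485,000 × 23% = $111,550
  → $155,410

Tentative minimum tax:
  Adjusted income: $743,000 + $173,000 + $177,000 + $164,000 = $1,257,000
  Exemption: $56,000 − 20% × ($1,257,000 − $1,012,000) = $56,000 − $49,000 = $7,000
  Base: $1,257,000 − $7,000 = $1,250,000
  $1,250,000 × 26% = $325,000

$325,000 > $155,410, so the tentative minimum tax is the binding amount.

$325,000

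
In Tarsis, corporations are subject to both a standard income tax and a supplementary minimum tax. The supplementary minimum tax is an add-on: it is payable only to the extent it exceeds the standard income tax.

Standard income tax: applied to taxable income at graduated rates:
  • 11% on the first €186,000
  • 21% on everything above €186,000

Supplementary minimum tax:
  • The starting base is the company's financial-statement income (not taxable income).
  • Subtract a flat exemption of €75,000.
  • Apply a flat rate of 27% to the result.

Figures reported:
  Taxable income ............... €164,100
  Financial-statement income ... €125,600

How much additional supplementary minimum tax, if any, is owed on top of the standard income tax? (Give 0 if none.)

€0

Standard income tax:
  €164,100 × 11% = €18,051

Supplementary minimum tax:
  Base (financial-statement income): €125,600
  Less exemption €75,000 → base €50,600
  €50,600 × 27% = €13,662

€13,662 ≤ €18,051, so no add-on is due.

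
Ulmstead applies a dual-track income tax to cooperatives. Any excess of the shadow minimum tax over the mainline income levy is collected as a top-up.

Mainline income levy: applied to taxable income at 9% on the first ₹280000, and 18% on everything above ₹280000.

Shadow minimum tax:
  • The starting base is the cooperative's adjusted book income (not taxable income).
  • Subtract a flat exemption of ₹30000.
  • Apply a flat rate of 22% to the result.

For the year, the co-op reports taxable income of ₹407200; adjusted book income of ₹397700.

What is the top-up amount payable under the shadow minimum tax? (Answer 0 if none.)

Shadow minimum tax:
  Base (adjusted book income): ₹397700
  Less exemption ₹30000 → base ₹367700
  ₹367700 × 22% = ₹80894

Mainline income levy:
  ₹280000 × 9% = ₹25200
  ₹127200 × 18% = ₹22896
  → ₹48096

Excess of shadow minimum tax over mainline income levy: ₹80894 − ₹48096 = ₹32798.

₹32798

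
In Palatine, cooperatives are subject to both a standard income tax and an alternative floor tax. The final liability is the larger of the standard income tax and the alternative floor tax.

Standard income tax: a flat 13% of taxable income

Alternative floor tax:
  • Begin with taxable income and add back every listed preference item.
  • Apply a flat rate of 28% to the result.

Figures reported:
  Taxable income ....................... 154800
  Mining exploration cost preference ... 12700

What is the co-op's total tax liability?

46900

Standard income tax:
  154800 × 13% = 20124

Alternative floor tax:
  Adjusted income: 154800 + 12700 = 167500
  167500 × 28% = 46900

46900 > 20124, so the alternative floor tax is the binding amount.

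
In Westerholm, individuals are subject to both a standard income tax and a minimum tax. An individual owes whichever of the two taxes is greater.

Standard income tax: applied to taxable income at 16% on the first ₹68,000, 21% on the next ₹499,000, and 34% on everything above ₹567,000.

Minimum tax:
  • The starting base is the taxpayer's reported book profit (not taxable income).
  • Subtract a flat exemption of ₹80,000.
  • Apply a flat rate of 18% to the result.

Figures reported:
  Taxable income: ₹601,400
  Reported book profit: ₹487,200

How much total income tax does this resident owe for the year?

₹127,366

Minimum tax:
  Base (reported book profit): ₹487,200
  Less exemption ₹80,000 → base ₹407,200
  ₹407,200 × 18% = ₹73,296

Standard income tax:
  ₹68,000 × 16% = ₹10,880
  ₹499,000 × 21% = ₹104,790
  ₹34,400 × 34% = ₹11,696
  → ₹127,366

₹127,366 > ₹73,296, so the standard income tax governs.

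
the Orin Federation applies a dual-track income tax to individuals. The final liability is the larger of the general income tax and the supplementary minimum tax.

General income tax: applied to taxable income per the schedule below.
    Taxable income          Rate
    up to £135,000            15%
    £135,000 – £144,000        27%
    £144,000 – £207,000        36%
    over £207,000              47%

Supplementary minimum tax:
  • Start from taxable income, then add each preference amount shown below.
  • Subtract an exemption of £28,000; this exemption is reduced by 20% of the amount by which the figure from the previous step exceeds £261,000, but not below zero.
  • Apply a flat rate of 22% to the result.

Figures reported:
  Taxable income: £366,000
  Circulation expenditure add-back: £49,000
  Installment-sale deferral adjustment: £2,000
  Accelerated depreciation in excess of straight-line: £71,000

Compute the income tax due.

£120,090

Supplementary minimum tax:
  Adjusted income: £366,000 + £49,000 + £2,000 + £71,000 = £488,000
  Exemption: 20% × (£488,000 − £261,000) = £45,400 ≥ £28,000, so the exemption is fully phased out
  Base: £488,000 − £0 = £488,000
  £488,000 × 22% = £107,360

General income tax:
  £135,000 × 15% = £20,250
  £9,000 × 27% = £2,430
  £63,000 × 36% = £22,680
  £159,000 × 47% = £74,730
  → £120,090

£120,090 > £107,360, so the general income tax governs.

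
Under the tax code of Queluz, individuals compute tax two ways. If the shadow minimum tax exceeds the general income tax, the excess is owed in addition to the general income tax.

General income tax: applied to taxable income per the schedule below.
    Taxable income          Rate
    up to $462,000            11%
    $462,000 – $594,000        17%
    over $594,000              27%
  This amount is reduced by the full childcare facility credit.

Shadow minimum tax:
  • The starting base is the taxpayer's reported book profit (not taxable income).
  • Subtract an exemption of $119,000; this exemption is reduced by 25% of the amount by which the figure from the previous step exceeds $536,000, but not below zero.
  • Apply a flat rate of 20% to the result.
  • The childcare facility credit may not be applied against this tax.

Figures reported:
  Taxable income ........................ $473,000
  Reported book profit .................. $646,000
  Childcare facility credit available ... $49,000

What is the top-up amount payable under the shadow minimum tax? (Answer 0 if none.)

$107,210

General income tax:
  $462,000 × 11% = $50,820
  $11,000 × 17% = $1,870
  → $52,690
  Less childcare facility credit $49,000 → $3,690

Shadow minimum tax:
  Base (reported book profit): $646,000
  Exemption: $119,000 − 25% × ($646,000 − $536,000) = $119,000 − $27,500 = $91,500
  Base: $646,000 − $91,500 = $554,500
  $554,500 × 20% = $110,900

Excess of shadow minimum tax over general income tax: $110,900 − $3,690 = $107,210.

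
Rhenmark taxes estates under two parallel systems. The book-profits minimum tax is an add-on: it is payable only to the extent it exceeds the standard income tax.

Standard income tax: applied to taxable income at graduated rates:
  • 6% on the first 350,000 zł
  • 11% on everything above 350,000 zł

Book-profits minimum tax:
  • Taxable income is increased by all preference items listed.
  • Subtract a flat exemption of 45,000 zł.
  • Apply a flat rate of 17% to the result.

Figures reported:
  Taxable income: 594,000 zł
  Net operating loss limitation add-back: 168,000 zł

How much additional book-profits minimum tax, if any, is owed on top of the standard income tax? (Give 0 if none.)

Book-profits minimum tax:
  Adjusted income: 594,000 zł + 168,000 zł = 762,000 zł
  Less exemption 45,000 zł → base 717,000 zł
  717,000 zł × 17% = 121,890 zł

Standard income tax:
  350,000 zł × 6% = 21,000 zł
  244,000 zł × 11% = 26,840 zł
  → 47,840 zł

Excess of book-profits minimum tax over standard income tax: 121,890 zł − 47,840 zł = 74,050 zł.

74,050 zł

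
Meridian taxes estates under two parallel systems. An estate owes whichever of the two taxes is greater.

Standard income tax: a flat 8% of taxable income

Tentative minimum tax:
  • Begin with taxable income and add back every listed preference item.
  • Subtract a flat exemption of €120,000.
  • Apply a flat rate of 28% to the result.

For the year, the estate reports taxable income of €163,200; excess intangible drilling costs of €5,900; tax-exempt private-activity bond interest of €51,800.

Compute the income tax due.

€28,252

Tentative minimum tax:
  Adjusted income: €163,200 + €5,900 + €51,800 = €220,900
  Less exemption €120,000 → base €100,900
  €100,900 × 28% = €28,252

Standard income tax:
  €163,200 × 8% = €13,056

€28,252 > €13,056, so the tentative minimum tax is the binding amount.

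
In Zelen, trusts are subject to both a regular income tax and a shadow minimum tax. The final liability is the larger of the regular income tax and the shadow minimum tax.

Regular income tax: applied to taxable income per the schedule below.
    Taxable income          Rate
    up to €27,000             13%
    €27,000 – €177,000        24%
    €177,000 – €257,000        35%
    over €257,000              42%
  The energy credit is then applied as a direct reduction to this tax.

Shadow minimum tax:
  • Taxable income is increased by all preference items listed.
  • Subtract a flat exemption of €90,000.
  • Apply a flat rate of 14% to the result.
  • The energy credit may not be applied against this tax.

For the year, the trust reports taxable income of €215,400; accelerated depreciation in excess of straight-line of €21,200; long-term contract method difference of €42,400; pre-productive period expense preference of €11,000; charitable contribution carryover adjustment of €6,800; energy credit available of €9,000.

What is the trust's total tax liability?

Shadow minimum tax:
  Adjusted income: €215,400 + €21,200 + €42,400 + €11,000 + €6,800 = €296,800
  Less exemption €90,000 → base €206,800
  €206,800 × 14% = €28,952

Regular income tax:
  €27,000 × 13% = €3,510
  €150,000 × 24% = €36,000
  €38,400 × 35% = €13,440
  → €52,950
  Less energy credit €9,000 → €43,950

€43,950 > €28,952, so the regular income tax governs.

€43,950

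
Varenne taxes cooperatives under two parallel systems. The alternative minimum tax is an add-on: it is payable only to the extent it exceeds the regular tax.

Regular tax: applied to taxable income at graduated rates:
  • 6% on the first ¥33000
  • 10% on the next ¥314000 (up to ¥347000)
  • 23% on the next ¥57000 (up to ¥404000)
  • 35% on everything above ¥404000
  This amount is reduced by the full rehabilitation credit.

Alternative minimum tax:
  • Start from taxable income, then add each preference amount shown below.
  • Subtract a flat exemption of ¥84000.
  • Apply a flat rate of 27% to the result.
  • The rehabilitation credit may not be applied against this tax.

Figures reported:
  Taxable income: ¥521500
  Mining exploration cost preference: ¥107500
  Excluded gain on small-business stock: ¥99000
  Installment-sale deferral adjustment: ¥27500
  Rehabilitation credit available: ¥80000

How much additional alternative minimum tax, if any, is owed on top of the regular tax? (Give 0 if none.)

¥173690

Alternative minimum tax:
  Adjusted income: ¥521500 + ¥107500 + ¥99000 + ¥27500 = ¥755500
  Less exemption ¥84000 → base ¥671500
  ¥671500 × 27% = ¥181305

Regular tax:
  ¥33000 × 6% = ¥1980
  ¥314000 × 10% = ¥31400
  ¥57000 × 23% = ¥13110
  ¥117500 × 35% = ¥41125
  → ¥87615
  Less rehabilitation credit ¥80000 → ¥7615

Excess of alternative minimum tax over regular tax: ¥181305 − ¥7615 = ¥173690.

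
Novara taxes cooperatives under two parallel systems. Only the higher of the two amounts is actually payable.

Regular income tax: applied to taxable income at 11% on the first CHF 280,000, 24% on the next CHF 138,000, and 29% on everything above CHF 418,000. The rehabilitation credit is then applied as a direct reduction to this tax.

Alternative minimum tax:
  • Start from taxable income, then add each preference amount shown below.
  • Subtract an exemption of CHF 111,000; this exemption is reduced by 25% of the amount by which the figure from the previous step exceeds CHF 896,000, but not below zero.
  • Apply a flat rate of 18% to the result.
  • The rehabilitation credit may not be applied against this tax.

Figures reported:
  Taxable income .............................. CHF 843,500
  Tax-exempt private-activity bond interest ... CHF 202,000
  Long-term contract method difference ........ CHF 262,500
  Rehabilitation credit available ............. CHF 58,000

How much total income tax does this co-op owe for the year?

Alternative minimum tax:
  Adjusted income: CHF 843,500 + CHF 202,000 + CHF 262,500 = CHF 1,308,000
  Exemption: CHF 111,000 − 25% × (CHF 1,308,000 − CHF 896,000) = CHF 111,000 − CHF 103,000 = CHF 8,000
  Base: CHF 1,308,000 − CHF 8,000 = CHF 1,300,000
  CHF 1,300,000 × 18% = CHF 234,000

Regular income tax:
  CHF 280,000 × 11% = CHF 30,800
  CHF 138,000 × 24% = CHF 33,120
  CHF 425,500 × 29% = CHF 123,395
  → CHF 187,315
  Less rehabilitation credit CHF 58,000 → CHF 129,315

CHF 234,000 > CHF 129,315, so the alternative minimum tax is the binding amount.

CHF 234,000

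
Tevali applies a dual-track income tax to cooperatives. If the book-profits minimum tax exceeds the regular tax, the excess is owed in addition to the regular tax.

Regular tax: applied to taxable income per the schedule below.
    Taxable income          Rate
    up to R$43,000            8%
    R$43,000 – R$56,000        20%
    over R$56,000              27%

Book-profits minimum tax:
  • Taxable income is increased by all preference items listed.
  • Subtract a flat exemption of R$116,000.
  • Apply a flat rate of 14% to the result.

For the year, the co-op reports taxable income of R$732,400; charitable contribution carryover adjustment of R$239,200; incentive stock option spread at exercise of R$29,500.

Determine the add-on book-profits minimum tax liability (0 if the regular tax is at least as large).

R$0

Book-profits minimum tax:
  Adjusted income: R$732,400 + R$239,200 + R$29,500 = R$1,001,100
  Less exemption R$116,000 → base R$885,100
  R$885,100 × 14% = R$123,914

Regular tax:
  R$43,000 × 8% = R$3,440
  R$13,000 × 20% = R$2,600
  R$676,400 × 27% = R$182,628
  → R$188,668

R$123,914 ≤ R$188,668, so no add-on is due.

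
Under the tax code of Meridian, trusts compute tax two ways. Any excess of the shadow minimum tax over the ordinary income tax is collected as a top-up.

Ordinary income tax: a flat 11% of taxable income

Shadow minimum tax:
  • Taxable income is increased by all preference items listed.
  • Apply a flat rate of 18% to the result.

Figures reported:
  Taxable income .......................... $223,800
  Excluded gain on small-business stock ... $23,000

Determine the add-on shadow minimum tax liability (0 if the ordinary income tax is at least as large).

$19,806

Ordinary income tax:
  $223,800 × 11% = $24,618

Shadow minimum tax:
  Adjusted income: $223,800 + $23,000 = $246,800
  $246,800 × 18% = $44,424

Excess of shadow minimum tax over ordinary income tax: $44,424 − $24,618 = $19,806.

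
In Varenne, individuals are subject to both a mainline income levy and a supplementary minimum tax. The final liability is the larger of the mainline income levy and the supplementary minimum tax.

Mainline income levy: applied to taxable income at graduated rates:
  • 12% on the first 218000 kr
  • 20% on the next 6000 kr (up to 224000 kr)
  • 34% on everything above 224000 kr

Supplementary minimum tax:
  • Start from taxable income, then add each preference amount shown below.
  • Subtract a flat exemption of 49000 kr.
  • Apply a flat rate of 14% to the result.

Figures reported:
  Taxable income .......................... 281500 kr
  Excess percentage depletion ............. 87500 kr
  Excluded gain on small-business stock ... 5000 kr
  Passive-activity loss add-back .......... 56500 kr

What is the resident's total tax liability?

53410 kr

Mainline income levy:
  218000 kr × 12% = 26160 kr
  6000 kr × 20% = 1200 kr
  57500 kr × 34% = 19550 kr
  → 46910 kr

Supplementary minimum tax:
  Adjusted income: 281500 kr + 87500 kr + 5000 kr + 56500 kr = 430500 kr
  Less exemption 49000 kr → base 381500 kr
  381500 kr × 14% = 53410 kr

53410 kr > 46910 kr, so the supplementary minimum tax is the binding amount.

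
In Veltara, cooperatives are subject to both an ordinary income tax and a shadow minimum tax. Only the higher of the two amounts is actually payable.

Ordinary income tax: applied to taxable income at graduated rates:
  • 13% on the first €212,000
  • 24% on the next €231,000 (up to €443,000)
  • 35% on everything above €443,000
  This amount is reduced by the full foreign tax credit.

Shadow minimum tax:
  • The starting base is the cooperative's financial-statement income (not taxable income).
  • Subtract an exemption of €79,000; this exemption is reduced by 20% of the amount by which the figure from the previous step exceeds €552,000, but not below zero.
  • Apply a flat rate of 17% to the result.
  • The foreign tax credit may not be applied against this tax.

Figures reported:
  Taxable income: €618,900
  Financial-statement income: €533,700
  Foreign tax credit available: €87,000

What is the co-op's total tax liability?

€77,299

Ordinary income tax:
  €212,000 × 13% = €27,560
  €231,000 × 24% = €55,440
  €175,900 × 35% = €61,565
  → €144,565
  Less foreign tax credit €87,000 → €57,565

Shadow minimum tax:
  Base (financial-statement income): €533,700
  Exemption: €533,700 ≤ €552,000, so full €79,000 applies
  Base: €533,700 − €79,000 = €454,700
  €454,700 × 17% = €77,299

€77,299 > €57,565, so the shadow minimum tax is the binding amount.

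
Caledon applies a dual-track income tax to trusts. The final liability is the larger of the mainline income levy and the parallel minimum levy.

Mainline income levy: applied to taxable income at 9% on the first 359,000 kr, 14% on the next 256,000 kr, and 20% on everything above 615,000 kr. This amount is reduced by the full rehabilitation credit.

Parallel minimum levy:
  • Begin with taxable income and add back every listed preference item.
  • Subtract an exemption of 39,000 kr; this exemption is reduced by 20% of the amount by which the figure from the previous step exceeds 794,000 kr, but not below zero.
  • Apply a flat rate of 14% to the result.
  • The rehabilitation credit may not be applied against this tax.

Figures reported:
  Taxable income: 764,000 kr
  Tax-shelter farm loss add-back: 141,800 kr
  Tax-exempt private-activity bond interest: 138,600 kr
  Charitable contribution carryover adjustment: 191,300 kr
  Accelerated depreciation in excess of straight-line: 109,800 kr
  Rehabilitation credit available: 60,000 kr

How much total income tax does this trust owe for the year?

Mainline income levy:
  359,000 kr × 9% = 32,310 kr
  256,000 kr × 14% = 35,840 kr
  149,000 kr × 20% = 29,800 kr
  → 97,950 kr
  Less rehabilitation credit 60,000 kr → 37,950 kr

Parallel minimum levy:
  Adjusted income: 764,000 kr + 141,800 kr + 138,600 kr + 191,300 kr + 109,800 kr = 1,345,500 kr
  Exemption: 20% × (1,345,500 kr − 794,000 kr) = 110,300 kr ≥ 39,000 kr, so the exemption is fully phased out
  Base: 1,345,500 kr − 0 kr = 1,345,500 kr
  1,345,500 kr × 14% = 188,370 kr

188,370 kr > 37,950 kr, so the parallel minimum levy is the binding amount.

188,370 kr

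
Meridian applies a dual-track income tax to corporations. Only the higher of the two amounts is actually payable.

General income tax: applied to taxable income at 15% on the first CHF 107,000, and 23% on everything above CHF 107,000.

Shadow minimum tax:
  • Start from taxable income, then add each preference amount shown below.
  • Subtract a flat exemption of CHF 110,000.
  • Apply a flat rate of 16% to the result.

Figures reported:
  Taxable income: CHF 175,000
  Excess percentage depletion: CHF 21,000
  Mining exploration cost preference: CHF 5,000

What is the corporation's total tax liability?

CHF 31,690

Shadow minimum tax:
  Adjusted income: CHF 175,000 + CHF 21,000 + CHF 5,000 = CHF 201,000
  Less exemption CHF 110,000 → base CHF 91,000
  CHF 91,000 × 16% = CHF 14,560

General income tax:
  CHF 107,000 × 15% = CHF 16,050
  CHF 68,000 × 23% = CHF 15,640
  → CHF 31,690

CHF 31,690 > CHF 14,560, so the general income tax governs.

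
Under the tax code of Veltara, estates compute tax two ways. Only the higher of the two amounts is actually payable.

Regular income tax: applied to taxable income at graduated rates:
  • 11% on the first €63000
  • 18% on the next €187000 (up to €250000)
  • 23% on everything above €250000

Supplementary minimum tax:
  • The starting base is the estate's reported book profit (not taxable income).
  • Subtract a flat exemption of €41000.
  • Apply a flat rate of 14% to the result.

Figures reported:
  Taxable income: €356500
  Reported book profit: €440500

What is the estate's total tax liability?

€65085

Supplementary minimum tax:
  Base (reported book profit): €440500
  Less exemption €41000 → base €399500
  €399500 × 14% = €55930

Regular income tax:
  €63000 × 11% = €6930
  €187000 × 18% = €33660
  €106500 × 23% = €24495
  → €65085

€65085 > €55930, so the regular income tax governs.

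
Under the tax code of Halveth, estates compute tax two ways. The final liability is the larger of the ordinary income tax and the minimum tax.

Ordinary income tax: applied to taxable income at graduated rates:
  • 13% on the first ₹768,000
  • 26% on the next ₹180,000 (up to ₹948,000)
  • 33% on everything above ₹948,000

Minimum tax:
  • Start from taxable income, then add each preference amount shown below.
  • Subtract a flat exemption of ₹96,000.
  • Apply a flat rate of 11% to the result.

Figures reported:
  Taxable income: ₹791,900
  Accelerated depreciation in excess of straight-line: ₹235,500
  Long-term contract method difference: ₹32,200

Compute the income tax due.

₹106,054

Ordinary income tax:
  ₹768,000 × 13% = ₹99,840
  ₹23,900 × 26% = ₹6,214
  → ₹106,054

Minimum tax:
  Adjusted income: ₹791,900 + ₹235,500 + ₹32,200 = ₹1,059,600
  Less exemption ₹96,000 → base ₹963,600
  ₹963,600 × 11% = ₹105,996

₹106,054 > ₹105,996, so the ordinary income tax governs.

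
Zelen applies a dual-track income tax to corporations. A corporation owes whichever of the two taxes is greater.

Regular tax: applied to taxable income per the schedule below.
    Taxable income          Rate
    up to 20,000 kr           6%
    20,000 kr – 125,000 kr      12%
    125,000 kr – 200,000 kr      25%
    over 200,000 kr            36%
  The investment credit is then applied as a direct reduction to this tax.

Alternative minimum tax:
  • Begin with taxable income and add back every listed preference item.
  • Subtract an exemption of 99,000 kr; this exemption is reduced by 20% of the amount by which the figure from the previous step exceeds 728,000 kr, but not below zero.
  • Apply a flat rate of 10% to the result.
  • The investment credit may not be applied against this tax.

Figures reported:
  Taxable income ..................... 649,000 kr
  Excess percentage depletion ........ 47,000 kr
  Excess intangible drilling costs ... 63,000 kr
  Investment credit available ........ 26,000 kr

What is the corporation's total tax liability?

Regular tax:
  20,000 kr × 6% = 1,200 kr
  105,000 kr × 12% = 12,600 kr
  75,000 kr × 25% = 18,750 kr
  449,000 kr × 36% = 161,640 kr
  → 194,190 kr
  Less investment credit 26,000 kr → 168,190 kr

Alternative minimum tax:
  Adjusted income: 649,000 kr + 47,000 kr + 63,000 kr = 759,000 kr
  Exemption: 99,000 kr − 20% × (759,000 kr − 728,000 kr) = 99,000 kr − 6,200 kr = 92,800 kr
  Base: 759,000 kr − 92,800 kr = 666,200 kr
  666,200 kr × 10% = 66,620 kr

168,190 kr > 66,620 kr, so the regular tax governs.

168,190 kr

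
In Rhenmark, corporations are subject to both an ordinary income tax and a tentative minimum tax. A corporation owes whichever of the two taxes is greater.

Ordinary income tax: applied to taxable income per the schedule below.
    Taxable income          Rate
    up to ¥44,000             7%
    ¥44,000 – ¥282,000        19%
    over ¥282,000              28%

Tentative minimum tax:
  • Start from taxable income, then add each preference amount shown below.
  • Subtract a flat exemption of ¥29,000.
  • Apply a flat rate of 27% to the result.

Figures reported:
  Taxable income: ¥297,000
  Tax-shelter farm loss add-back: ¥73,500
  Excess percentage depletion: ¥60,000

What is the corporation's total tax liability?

Ordinary income tax:
  ¥44,000 × 7% = ¥3,080
  ¥238,000 × 19% = ¥45,220
  ¥15,000 × 28% = ¥4,200
  → ¥52,500

Tentative minimum tax:
  Adjusted income: ¥297,000 + ¥73,500 + ¥60,000 = ¥430,500
  Less exemption ¥29,000 → base ¥401,500
  ¥401,500 × 27% = ¥108,405

¥108,405 > ¥52,500, so the tentative minimum tax is the binding amount.

¥108,405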